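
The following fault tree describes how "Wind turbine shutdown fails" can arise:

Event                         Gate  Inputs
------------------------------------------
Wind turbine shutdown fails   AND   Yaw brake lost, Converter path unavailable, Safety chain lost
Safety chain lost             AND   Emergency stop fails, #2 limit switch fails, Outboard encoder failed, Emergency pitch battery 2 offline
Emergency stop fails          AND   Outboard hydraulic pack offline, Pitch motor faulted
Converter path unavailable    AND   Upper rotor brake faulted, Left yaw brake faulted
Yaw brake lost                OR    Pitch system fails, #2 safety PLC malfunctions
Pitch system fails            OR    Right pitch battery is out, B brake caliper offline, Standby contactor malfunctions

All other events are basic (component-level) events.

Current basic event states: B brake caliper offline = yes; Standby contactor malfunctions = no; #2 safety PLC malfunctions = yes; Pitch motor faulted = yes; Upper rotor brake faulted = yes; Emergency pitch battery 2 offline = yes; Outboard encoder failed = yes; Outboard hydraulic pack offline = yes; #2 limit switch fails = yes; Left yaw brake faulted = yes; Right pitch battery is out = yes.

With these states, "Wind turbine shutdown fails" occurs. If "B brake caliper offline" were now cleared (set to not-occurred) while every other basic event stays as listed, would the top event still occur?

Yes

Counterfactual: set "B brake caliper offline" to not occurred.
Pitch system fails [OR]: Right pitch battery is out=occurs, B brake caliper offline=not, Standby contactor malfunctions=not → at least one input occurs → occurs.
Yaw brake lost [OR]: Pitch system fails=occurs, #2 safety PLC malfunctions=occurs → at least one input occurs → occurs.
Converter path unavailable [AND]: Upper rotor brake faulted=occurs, Left yaw brake faulted=occurs → all inputs occur → occurs.
Emergency stop fails [AND]: Outboard hydraulic pack offline=occurs, Pitch motor faulted=occurs → all inputs occur → occurs.
Safety chain lost [AND]: Emergency stop fails=occurs, #2 limit switch fails=occurs, Outboard encoder failed=occurs, Emergency pitch battery 2 offline=occurs → all inputs occur → occurs.
Wind turbine shutdown fails [AND]: Yaw brake lost=occurs, Converter path unavailable=occurs, Safety chain lost=occurs → all inputs occur → occurs.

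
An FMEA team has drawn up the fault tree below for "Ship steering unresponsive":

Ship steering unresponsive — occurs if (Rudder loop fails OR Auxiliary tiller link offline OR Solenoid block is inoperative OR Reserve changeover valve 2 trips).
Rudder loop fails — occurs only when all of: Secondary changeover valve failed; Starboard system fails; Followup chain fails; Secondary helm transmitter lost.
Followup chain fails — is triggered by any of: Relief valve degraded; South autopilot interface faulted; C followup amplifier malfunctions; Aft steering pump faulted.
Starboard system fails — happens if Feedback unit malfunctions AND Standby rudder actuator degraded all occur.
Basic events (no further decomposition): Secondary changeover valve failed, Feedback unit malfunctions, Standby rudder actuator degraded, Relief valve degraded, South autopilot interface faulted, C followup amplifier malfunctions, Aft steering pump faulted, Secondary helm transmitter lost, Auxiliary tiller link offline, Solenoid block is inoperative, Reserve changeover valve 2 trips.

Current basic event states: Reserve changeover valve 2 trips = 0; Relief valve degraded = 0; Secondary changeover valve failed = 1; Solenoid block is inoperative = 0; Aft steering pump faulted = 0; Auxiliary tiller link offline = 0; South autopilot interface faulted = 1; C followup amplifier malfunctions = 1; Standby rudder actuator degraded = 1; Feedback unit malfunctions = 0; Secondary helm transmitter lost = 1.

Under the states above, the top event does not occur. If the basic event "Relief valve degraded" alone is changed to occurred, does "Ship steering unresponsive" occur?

No

Counterfactual: set "Relief valve degraded" to occurred.
Starboard system fails [AND]: Feedback unit malfunctions=not, Standby rudder actuator degraded=occurs → not all inputs occur → does not occur.
Followup chain fails [OR]: Relief valve degraded=occurs, South autopilot interface faulted=occurs, C followup amplifier malfunctions=occurs, Aft steering pump faulted=not → at least one input occurs → occurs.
Rudder loop fails [AND]: Secondary changeover valve failed=occurs, Starboard system fails=not, Followup chain fails=occurs, Secondary helm transmitter lost=occurs → not all inputs occur → does not occur.
Ship steering unresponsive [OR]: Rudder loop fails=not, Auxiliary tiller link offline=not, Solenoid block is inoperative=not, Reserve changeover valve 2 trips=not → no input occurs → does not occur.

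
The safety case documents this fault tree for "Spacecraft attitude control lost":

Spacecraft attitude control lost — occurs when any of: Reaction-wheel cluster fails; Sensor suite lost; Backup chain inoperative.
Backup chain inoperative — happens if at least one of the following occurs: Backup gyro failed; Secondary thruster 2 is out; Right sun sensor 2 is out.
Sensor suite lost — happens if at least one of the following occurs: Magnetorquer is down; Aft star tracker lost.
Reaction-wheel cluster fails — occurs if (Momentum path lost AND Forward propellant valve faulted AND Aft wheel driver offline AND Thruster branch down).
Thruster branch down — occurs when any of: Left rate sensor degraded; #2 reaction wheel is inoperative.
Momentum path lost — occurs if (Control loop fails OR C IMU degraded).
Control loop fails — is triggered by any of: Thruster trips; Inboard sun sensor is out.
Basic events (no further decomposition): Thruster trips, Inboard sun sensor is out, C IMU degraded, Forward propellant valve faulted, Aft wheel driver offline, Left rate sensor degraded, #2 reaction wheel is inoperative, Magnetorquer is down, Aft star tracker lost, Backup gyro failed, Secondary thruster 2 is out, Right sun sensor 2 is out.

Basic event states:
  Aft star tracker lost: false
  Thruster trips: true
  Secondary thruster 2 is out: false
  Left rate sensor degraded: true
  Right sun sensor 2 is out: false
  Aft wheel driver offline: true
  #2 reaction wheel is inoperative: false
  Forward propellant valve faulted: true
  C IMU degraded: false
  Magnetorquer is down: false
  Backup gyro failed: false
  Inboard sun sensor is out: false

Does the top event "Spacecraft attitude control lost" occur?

Yes

Control loop fails [OR]: Thruster trips=occurs, Inboard sun sensor is out=not → at least one input occurs → occurs.
Momentum path lost [OR]: Control loop fails=occurs, C IMU degraded=not → at least one input occurs → occurs.
Thruster branch down [OR]: Left rate sensor degraded=occurs, #2 reaction wheel is inoperative=not → at least one input occurs → occurs.
Reaction-wheel cluster fails [AND]: Momentum path lost=occurs, Forward propellant valve faulted=occurs, Aft wheel driver offline=occurs, Thruster branch down=occurs → all inputs occur → occurs.
Sensor suite lost [OR]: Magnetorquer is down=not, Aft star tracker lost=not → no input occurs → does not occur.
Backup chain inoperative [OR]: Backup gyro failed=not, Secondary thruster 2 is out=not, Right sun sensor 2 is out=not → no input occurs → does not occur.
Spacecraft attitude control lost [OR]: Reaction-wheel cluster fails=occurs, Sensor suite lost=not, Backup chain inoperative=not → at least one input occurs → occurs.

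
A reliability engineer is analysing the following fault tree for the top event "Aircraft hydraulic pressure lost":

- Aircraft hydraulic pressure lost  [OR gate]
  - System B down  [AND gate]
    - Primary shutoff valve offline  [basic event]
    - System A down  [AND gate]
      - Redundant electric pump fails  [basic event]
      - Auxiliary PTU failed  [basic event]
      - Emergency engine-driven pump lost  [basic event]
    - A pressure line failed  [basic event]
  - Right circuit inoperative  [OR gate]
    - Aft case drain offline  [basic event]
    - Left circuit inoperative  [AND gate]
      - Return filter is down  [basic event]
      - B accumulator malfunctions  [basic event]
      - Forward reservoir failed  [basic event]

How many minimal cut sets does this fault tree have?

3

System A down [AND]: one cut set from each child combined → 1 × 1 × 1 = 1 cut set(s).
System B down [AND]: one cut set from each child combined → 1 × 1 × 1 = 1 cut set(s).
Left circuit inoperative [AND]: one cut set from each child combined → 1 × 1 × 1 = 1 cut set(s).
Right circuit inoperative [OR]: union of children's cut sets → 2 cut set(s).
Aircraft hydraulic pressure lost [OR]: union of children's cut sets → 3 cut set(s).
Minimal cut sets: {A pressure line failed, Auxiliary PTU failed, Emergency engine-driven pump lost, Primary shutoff valve offline, Redundant electric pump fails}; {Aft case drain offline}; {B accumulator malfunctions, Forward reservoir failed, Return filter is down}.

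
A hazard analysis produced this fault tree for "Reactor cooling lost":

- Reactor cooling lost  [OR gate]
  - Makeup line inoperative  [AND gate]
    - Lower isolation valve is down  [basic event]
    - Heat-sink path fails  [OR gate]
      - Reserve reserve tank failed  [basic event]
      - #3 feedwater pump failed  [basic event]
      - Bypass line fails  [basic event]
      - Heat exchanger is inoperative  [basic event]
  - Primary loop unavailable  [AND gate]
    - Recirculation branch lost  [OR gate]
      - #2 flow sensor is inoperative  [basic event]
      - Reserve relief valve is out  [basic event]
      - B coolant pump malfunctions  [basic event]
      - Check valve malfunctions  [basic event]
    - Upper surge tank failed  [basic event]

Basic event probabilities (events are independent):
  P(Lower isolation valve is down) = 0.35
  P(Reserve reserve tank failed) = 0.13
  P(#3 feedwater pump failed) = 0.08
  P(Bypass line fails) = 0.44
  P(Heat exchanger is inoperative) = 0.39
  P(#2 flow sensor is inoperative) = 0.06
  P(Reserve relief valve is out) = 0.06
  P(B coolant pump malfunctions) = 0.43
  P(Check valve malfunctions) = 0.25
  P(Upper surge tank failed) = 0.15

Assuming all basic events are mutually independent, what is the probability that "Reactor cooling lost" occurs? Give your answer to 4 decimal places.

0.3239

P(Heat-sink path fails) [OR] = 1 − (1−0.13) × (1−0.08) × (1−0.44) × (1−0.39) = 0.726583
P(Makeup line inoperative) [AND] = 0.35 × 0.726583 = 0.254304
P(Recirculation branch lost) [OR] = 1 − (1−0.06) × (1−0.06) × (1−0.43) × (1−0.25) = 0.622261
P(Primary loop unavailable) [AND] = 0.622261 × 0.15 = 0.093339
P(Reactor cooling lost) [OR] = 1 − (1−0.254304) × (1−0.093339) = 0.323907
Rounded to 4 decimal places: P(Reactor cooling lost) ≈ 0.3239.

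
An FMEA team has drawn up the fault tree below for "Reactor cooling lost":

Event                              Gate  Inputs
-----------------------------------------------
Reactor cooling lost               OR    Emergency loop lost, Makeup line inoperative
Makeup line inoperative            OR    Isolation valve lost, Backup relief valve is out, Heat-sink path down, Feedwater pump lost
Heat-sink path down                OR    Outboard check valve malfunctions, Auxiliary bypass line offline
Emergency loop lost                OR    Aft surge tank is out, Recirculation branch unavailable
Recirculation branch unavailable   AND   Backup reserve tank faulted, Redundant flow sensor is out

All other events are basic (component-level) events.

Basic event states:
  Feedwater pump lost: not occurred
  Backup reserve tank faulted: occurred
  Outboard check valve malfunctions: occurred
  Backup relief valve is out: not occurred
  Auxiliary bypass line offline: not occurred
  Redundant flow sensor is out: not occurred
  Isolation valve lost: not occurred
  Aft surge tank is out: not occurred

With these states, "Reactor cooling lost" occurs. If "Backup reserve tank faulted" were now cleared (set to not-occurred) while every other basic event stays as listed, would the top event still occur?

Counterfactual: set "Backup reserve tank faulted" to not occurred.
Recirculation branch unavailable [AND]: Backup reserve tank faulted=not, Redundant flow sensor is out=not → not all inputs occur → does not occur.
Emergency loop lost [OR]: Aft surge tank is out=not, Recirculation branch unavailable=not → no input occurs → does not occur.
Heat-sink path down [OR]: Outboard check valve malfunctions=occurs, Auxiliary bypass line offline=not → at least one input occurs → occurs.
Makeup line inoperative [OR]: Isolation valve lost=not, Backup relief valve is out=not, Heat-sink path down=occurs, Feedwater pump lost=not → at least one input occurs → occurs.
Reactor cooling lost [OR]: Emergency loop lost=not, Makeup line inoperative=occurs → at least one input occurs → occurs.

Yes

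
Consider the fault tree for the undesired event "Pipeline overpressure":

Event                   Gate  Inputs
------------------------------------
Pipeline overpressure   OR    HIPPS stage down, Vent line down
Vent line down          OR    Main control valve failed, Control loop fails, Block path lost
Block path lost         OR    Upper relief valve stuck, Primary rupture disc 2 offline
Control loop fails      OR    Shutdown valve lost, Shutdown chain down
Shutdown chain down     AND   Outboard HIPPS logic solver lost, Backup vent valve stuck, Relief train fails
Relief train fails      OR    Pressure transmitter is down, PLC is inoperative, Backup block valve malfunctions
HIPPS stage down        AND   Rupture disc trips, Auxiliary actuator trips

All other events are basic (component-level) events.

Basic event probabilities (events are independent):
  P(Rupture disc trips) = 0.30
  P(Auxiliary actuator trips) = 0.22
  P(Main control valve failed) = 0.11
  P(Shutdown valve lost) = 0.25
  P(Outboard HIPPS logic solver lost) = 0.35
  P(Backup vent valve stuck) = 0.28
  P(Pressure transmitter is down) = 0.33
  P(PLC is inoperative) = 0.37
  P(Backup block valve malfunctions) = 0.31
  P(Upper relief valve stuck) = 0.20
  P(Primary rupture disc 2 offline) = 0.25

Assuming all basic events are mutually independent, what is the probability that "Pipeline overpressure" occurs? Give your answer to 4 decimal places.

P(HIPPS stage down) [AND] = 0.30 × 0.22 = 0.066000
P(Relief train fails) [OR] = 1 − (1−0.33) × (1−0.37) × (1−0.31) = 0.708751
P(Shutdown chain down) [AND] = 0.35 × 0.28 × 0.708751 = 0.069458
P(Control loop fails) [OR] = 1 − (1−0.25) × (1−0.069458) = 0.302094
P(Block path lost) [OR] = 1 − (1−0.20) × (1−0.25) = 0.400000
P(Vent line down) [OR] = 1 − (1−0.11) × (1−0.302094) × (1−0.400000) = 0.627318
P(Pipeline overpressure) [OR] = 1 − (1−0.066000) × (1−0.627318) = 0.651915
Rounded to 4 decimal places: P(Pipeline overpressure) ≈ 0.6519.

0.6519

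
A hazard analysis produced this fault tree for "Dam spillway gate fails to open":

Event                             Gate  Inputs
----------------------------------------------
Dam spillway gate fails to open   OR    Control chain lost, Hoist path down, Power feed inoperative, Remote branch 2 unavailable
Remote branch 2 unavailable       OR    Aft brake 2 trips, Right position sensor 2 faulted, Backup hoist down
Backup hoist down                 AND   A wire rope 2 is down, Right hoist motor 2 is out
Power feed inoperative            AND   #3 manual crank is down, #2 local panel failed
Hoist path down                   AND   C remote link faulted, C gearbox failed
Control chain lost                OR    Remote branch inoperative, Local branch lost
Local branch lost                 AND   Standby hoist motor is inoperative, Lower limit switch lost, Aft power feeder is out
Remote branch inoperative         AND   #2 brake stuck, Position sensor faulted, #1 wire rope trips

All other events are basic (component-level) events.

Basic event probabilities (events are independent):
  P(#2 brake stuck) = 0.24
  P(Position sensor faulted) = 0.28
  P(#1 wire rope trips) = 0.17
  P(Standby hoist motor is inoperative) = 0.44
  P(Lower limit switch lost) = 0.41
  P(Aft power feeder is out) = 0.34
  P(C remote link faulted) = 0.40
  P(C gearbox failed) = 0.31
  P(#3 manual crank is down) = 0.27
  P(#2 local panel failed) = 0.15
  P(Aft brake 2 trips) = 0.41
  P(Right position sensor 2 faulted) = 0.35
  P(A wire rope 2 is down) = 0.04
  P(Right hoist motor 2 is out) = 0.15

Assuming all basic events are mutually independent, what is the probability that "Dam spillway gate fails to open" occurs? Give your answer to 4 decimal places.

0.7027

P(Remote branch inoperative) [AND] = 0.24 × 0.28 × 0.17 = 0.011424
P(Local branch lost) [AND] = 0.44 × 0.41 × 0.34 = 0.061336
P(Control chain lost) [OR] = 1 − (1−0.011424) × (1−0.061336) = 0.072059
P(Hoist path down) [AND] = 0.40 × 0.31 = 0.124000
P(Power feed inoperative) [AND] = 0.27 × 0.15 = 0.040500
P(Backup hoist down) [AND] = 0.04 × 0.15 = 0.006000
P(Remote branch 2 unavailable) [OR] = 1 − (1−0.41) × (1−0.35) × (1−0.006000) = 0.618801
P(Dam spillway gate fails to open) [OR] = 1 − (1−0.072059) × (1−0.124000) × (1−0.040500) × (1−0.618801) = 0.702682
Rounded to 4 decimal places: P(Dam spillway gate fails to open) ≈ 0.7027.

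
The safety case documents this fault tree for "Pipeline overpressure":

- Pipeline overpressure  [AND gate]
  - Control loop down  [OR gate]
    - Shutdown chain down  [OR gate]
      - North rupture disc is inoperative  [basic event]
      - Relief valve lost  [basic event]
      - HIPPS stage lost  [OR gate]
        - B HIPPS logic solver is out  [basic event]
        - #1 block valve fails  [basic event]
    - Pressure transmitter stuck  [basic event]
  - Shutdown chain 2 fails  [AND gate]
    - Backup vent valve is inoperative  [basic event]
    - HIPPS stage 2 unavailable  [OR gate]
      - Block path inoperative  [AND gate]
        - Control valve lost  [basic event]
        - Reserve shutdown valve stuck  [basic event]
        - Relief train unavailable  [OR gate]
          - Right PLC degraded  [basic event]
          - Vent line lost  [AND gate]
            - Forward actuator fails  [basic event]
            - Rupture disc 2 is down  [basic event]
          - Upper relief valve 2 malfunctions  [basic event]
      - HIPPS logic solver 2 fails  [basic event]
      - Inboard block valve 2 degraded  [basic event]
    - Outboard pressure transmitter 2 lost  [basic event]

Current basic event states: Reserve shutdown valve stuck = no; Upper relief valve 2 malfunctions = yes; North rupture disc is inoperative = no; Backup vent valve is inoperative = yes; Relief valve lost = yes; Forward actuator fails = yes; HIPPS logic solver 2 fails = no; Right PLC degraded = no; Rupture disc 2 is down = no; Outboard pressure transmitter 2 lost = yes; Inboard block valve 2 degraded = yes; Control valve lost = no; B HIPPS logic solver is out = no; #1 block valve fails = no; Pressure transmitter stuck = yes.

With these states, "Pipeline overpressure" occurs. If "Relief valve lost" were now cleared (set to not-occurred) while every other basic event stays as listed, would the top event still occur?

Yes

Counterfactual: set "Relief valve lost" to not occurred.
HIPPS stage lost [OR]: B HIPPS logic solver is out=not, #1 block valve fails=not → no input occurs → does not occur.
Shutdown chain down [OR]: North rupture disc is inoperative=not, Relief valve lost=not, HIPPS stage lost=not → no input occurs → does not occur.
Control loop down [OR]: Shutdown chain down=not, Pressure transmitter stuck=occurs → at least one input occurs → occurs.
Vent line lost [AND]: Forward actuator fails=occurs, Rupture disc 2 is down=not → not all inputs occur → does not occur.
Relief train unavailable [OR]: Right PLC degraded=not, Vent line lost=not, Upper relief valve 2 malfunctions=occurs → at least one input occurs → occurs.
Block path inoperative [AND]: Control valve lost=not, Reserve shutdown valve stuck=not, Relief train unavailable=occurs → not all inputs occur → does not occur.
HIPPS stage 2 unavailable [OR]: Block path inoperative=not, HIPPS logic solver 2 fails=not, Inboard block valve 2 degraded=occurs → at least one input occurs → occurs.
Shutdown chain 2 fails [AND]: Backup vent valve is inoperative=occurs, HIPPS stage 2 unavailable=occurs, Outboard pressure transmitter 2 lost=occurs → all inputs occur → occurs.
Pipeline overpressure [AND]: Control loop down=occurs, Shutdown chain 2 fails=occurs → all inputs occur → occurs.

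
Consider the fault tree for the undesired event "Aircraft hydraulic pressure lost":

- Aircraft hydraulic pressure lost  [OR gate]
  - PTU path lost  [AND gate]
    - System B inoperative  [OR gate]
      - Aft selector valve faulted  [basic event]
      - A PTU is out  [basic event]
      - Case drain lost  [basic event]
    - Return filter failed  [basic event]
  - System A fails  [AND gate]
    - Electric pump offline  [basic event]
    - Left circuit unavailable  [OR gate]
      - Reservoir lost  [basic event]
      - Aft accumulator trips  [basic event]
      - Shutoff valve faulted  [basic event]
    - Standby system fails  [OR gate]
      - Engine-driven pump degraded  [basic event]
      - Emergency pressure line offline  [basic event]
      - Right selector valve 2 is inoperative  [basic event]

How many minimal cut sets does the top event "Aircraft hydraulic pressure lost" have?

System B inoperative [OR]: union of children's cut sets → 3 cut set(s).
PTU path lost [AND]: one cut set from each child combined → 3 × 1 = 3 cut set(s).
Left circuit unavailable [OR]: union of children's cut sets → 3 cut set(s).
Standby system fails [OR]: union of children's cut sets → 3 cut set(s).
System A fails [AND]: one cut set from each child combined → 1 × 3 × 3 = 9 cut set(s).
Aircraft hydraulic pressure lost [OR]: union of children's cut sets → 12 cut set(s).

12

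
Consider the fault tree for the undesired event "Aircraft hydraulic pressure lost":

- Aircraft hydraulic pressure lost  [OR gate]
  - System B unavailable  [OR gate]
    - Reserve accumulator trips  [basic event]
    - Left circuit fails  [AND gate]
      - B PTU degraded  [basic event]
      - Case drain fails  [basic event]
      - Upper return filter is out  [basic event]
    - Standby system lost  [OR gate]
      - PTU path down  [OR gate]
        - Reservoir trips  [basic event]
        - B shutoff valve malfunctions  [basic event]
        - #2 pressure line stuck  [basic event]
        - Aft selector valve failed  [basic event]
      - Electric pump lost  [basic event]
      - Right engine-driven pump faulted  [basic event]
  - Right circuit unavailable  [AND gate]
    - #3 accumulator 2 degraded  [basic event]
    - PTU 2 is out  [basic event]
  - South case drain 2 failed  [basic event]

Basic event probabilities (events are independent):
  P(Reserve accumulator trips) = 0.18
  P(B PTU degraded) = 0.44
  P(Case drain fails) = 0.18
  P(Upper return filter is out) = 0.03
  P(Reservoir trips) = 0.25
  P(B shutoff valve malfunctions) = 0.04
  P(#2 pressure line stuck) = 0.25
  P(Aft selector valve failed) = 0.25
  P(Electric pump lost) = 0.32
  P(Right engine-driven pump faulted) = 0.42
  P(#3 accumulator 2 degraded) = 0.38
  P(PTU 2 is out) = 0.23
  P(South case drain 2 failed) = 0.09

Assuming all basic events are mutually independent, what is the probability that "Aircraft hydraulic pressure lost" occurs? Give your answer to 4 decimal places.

P(Left circuit fails) [AND] = 0.44 × 0.18 × 0.03 = 0.002376
P(PTU path down) [OR] = 1 − (1−0.25) × (1−0.04) × (1−0.25) × (1−0.25) = 0.595000
P(Standby system lost) [OR] = 1 − (1−0.595000) × (1−0.32) × (1−0.42) = 0.840268
P(System B unavailable) [OR] = 1 − (1−0.18) × (1−0.002376) × (1−0.840268) = 0.869331
P(Right circuit unavailable) [AND] = 0.38 × 0.23 = 0.087400
P(Aircraft hydraulic pressure lost) [OR] = 1 − (1−0.869331) × (1−0.087400) × (1−0.09) = 0.891484
Rounded to 4 decimal places: P(Aircraft hydraulic pressure lost) ≈ 0.8915.

0.8915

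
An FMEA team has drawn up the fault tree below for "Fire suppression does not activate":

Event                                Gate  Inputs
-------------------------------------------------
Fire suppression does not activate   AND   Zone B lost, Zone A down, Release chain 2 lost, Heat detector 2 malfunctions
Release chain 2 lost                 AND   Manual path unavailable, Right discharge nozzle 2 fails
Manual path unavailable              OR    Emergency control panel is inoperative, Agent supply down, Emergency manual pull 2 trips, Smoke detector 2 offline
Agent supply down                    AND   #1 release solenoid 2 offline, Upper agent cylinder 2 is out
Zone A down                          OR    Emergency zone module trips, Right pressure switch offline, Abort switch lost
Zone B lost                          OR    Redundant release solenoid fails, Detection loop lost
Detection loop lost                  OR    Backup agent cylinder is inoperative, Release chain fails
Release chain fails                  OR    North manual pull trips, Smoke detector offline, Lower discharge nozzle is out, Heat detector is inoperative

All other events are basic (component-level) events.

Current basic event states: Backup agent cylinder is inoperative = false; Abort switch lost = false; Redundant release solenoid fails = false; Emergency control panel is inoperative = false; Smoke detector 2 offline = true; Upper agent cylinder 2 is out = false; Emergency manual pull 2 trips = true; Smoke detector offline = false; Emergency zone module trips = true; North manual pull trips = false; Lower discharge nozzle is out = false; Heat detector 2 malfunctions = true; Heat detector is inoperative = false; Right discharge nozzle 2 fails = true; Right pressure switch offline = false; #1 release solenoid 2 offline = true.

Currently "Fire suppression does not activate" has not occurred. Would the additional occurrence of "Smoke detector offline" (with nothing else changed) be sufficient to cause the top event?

Counterfactual: set "Smoke detector offline" to occurred.
Release chain fails [OR]: North manual pull trips=not, Smoke detector offline=occurs, Lower discharge nozzle is out=not, Heat detector is inoperative=not → at least one input occurs → occurs.
Detection loop lost [OR]: Backup agent cylinder is inoperative=not, Release chain fails=occurs → at least one input occurs → occurs.
Zone B lost [OR]: Redundant release solenoid fails=not, Detection loop lost=occurs → at least one input occurs → occurs.
Zone A down [OR]: Emergency zone module trips=occurs, Right pressure switch offline=not, Abort switch lost=not → at least one input occurs → occurs.
Agent supply down [AND]: #1 release solenoid 2 offline=occurs, Upper agent cylinder 2 is out=not → not all inputs occur → does not occur.
Manual path unavailable [OR]: Emergency control panel is inoperative=not, Agent supply down=not, Emergency manual pull 2 trips=occurs, Smoke detector 2 offline=occurs → at least one input occurs → occurs.
Release chain 2 lost [AND]: Manual path unavailable=occurs, Right discharge nozzle 2 fails=occurs → all inputs occur → occurs.
Fire suppression does not activate [AND]: Zone B lost=occurs, Zone A down=occurs, Release chain 2 lost=occurs, Heat detector 2 malfunctions=occurs → all inputs occur → occurs.

Yes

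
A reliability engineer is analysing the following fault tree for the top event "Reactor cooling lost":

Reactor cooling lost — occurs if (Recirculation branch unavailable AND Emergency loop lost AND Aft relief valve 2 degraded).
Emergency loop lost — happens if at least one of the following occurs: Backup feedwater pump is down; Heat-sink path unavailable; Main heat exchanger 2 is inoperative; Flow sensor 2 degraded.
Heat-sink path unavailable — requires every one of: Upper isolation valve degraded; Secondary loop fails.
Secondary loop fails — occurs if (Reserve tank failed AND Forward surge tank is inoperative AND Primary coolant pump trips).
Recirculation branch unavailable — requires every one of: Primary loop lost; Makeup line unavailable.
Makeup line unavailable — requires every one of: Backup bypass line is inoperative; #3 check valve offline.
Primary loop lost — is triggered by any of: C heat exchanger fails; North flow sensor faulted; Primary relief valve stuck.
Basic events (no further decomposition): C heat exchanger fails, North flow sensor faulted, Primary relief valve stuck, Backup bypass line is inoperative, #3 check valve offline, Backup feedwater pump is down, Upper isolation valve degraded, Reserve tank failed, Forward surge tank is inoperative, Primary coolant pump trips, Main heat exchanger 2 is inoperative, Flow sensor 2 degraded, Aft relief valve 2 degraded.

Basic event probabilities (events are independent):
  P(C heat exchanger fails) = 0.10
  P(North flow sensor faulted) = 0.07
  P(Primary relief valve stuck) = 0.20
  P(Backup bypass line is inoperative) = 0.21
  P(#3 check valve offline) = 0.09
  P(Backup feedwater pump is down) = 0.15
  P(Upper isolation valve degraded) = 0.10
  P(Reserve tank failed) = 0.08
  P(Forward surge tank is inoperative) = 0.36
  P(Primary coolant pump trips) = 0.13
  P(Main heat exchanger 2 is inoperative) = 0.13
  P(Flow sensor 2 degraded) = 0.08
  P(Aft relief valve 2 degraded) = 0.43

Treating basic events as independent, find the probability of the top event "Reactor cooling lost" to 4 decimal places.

0.0009

P(Primary loop lost) [OR] = 1 − (1−0.10) × (1−0.07) × (1−0.20) = 0.330400
P(Makeup line unavailable) [AND] = 0.21 × 0.09 = 0.018900
P(Recirculation branch unavailable) [AND] = 0.330400 × 0.018900 = 0.006245
P(Secondary loop fails) [AND] = 0.08 × 0.36 × 0.13 = 0.003744
P(Heat-sink path unavailable) [AND] = 0.10 × 0.003744 = 0.000374
P(Emergency loop lost) [OR] = 1 − (1−0.15) × (1−0.000374) × (1−0.13) × (1−0.08) = 0.319914
P(Reactor cooling lost) [AND] = 0.006245 × 0.319914 × 0.43 = 0.000859
Rounded to 4 decimal places: P(Reactor cooling lost) ≈ 0.0009.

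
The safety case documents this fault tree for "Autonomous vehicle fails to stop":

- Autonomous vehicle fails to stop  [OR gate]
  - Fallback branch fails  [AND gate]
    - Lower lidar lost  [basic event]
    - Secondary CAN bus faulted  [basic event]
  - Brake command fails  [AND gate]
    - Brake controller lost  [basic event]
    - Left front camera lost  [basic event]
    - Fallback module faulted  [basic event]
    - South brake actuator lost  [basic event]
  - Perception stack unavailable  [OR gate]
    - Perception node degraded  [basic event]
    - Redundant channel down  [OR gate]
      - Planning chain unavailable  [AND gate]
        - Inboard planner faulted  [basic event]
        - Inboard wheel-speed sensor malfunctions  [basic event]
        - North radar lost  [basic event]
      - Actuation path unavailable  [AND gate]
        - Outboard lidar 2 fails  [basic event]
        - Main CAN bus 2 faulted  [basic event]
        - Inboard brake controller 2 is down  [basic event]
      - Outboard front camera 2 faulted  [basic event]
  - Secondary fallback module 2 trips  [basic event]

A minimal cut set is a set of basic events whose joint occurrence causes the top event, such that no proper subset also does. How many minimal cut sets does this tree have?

Fallback branch fails [AND]: one cut set from each child combined → 1 × 1 = 1 cut set(s).
Brake command fails [AND]: one cut set from each child combined → 1 × 1 × 1 × 1 = 1 cut set(s).
Planning chain unavailable [AND]: one cut set from each child combined → 1 × 1 × 1 = 1 cut set(s).
Actuation path unavailable [AND]: one cut set from each child combined → 1 × 1 × 1 = 1 cut set(s).
Redundant channel down [OR]: union of children's cut sets → 3 cut set(s).
Perception stack unavailable [OR]: union of children's cut sets → 4 cut set(s).
Autonomous vehicle fails to stop [OR]: union of children's cut sets → 7 cut set(s).
Minimal cut sets: {Lower lidar lost, Secondary CAN bus faulted}; {Brake controller lost, Fallback module faulted, Left front camera lost, South brake actuator lost}; {Perception node degraded}; {Inboard planner faulted, Inboard wheel-speed sensor malfunctions, North radar lost}; {Inboard brake controller 2 is down, Main CAN bus 2 faulted, Outboard lidar 2 fails}; {Outboard front camera 2 faulted}; {Secondary fallback module 2 trips}.

7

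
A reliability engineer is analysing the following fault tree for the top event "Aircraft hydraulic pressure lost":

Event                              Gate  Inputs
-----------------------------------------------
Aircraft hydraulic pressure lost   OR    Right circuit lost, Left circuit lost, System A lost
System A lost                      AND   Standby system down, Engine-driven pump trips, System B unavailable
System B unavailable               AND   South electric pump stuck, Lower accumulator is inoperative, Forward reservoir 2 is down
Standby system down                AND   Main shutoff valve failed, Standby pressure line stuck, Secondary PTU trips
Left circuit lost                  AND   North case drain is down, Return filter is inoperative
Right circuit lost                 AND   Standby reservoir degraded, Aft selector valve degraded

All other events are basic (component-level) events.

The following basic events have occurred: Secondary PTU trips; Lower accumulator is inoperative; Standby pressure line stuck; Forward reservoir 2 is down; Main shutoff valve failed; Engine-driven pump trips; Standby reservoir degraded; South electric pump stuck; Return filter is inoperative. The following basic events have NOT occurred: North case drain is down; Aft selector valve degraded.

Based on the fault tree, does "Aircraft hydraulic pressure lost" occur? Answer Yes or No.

Right circuit lost [AND]: Standby reservoir degraded=occurs, Aft selector valve degraded=not → not all inputs occur → does not occur.
Left circuit lost [AND]: North case drain is down=not, Return filter is inoperative=occurs → not all inputs occur → does not occur.
Standby system down [AND]: Main shutoff valve failed=occurs, Standby pressure line stuck=occurs, Secondary PTU trips=occurs → all inputs occur → occurs.
System B unavailable [AND]: South electric pump stuck=occurs, Lower accumulator is inoperative=occurs, Forward reservoir 2 is down=occurs → all inputs occur → occurs.
System A lost [AND]: Standby system down=occurs, Engine-driven pump trips=occurs, System B unavailable=occurs → all inputs occur → occurs.
Aircraft hydraulic pressure lost [OR]: Right circuit lost=not, Left circuit lost=not, System A lost=occurs → at least one input occurs → occurs.

Yes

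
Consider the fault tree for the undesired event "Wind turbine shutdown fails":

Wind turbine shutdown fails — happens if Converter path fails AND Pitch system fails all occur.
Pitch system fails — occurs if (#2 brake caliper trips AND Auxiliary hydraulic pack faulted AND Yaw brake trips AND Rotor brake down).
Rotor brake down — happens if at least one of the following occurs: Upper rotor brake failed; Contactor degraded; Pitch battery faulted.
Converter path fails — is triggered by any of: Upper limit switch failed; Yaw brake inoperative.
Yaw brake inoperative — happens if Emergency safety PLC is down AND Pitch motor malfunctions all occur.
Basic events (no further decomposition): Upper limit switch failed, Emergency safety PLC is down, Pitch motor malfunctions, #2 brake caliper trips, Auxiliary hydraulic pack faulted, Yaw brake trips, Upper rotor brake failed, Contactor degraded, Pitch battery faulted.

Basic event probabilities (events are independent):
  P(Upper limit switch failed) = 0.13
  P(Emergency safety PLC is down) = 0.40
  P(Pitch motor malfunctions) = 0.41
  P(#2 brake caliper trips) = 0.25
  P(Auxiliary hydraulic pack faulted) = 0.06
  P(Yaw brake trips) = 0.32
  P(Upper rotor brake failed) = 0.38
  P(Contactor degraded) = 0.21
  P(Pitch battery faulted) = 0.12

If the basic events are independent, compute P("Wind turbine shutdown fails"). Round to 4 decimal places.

0.0007

P(Yaw brake inoperative) [AND] = 0.40 × 0.41 = 0.164000
P(Converter path fails) [OR] = 1 − (1−0.13) × (1−0.164000) = 0.272680
P(Rotor brake down) [OR] = 1 − (1−0.38) × (1−0.21) × (1−0.12) = 0.568976
P(Pitch system fails) [AND] = 0.25 × 0.06 × 0.32 × 0.568976 = 0.002731
P(Wind turbine shutdown fails) [AND] = 0.272680 × 0.002731 = 0.000745
Rounded to 4 decimal places: P(Wind turbine shutdown fails) ≈ 0.0007.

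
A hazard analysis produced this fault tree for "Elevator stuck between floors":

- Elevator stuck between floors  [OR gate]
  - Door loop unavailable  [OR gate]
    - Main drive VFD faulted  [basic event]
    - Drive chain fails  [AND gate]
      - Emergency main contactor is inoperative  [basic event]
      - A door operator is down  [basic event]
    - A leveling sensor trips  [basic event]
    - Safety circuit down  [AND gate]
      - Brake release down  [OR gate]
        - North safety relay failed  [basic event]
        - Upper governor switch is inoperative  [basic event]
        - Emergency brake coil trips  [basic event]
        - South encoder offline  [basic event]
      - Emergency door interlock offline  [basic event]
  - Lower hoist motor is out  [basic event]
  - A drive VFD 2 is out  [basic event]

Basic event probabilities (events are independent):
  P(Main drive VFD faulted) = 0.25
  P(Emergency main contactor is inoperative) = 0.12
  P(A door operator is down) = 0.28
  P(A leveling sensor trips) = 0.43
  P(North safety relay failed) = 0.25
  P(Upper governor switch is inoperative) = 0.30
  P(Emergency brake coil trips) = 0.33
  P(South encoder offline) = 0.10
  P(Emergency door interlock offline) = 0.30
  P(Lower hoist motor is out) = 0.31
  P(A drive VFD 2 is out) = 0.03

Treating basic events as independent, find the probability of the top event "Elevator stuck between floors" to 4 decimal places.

P(Drive chain fails) [AND] = 0.12 × 0.28 = 0.033600
P(Brake release down) [OR] = 1 − (1−0.25) × (1−0.30) × (1−0.33) × (1−0.10) = 0.683425
P(Safety circuit down) [AND] = 0.683425 × 0.30 = 0.205028
P(Door loop unavailable) [OR] = 1 − (1−0.25) × (1−0.033600) × (1−0.43) × (1−0.205028) = 0.671568
P(Elevator stuck between floors) [OR] = 1 − (1−0.671568) × (1−0.31) × (1−0.03) = 0.780180
Rounded to 4 decimal places: P(Elevator stuck between floors) ≈ 0.7802.

0.7802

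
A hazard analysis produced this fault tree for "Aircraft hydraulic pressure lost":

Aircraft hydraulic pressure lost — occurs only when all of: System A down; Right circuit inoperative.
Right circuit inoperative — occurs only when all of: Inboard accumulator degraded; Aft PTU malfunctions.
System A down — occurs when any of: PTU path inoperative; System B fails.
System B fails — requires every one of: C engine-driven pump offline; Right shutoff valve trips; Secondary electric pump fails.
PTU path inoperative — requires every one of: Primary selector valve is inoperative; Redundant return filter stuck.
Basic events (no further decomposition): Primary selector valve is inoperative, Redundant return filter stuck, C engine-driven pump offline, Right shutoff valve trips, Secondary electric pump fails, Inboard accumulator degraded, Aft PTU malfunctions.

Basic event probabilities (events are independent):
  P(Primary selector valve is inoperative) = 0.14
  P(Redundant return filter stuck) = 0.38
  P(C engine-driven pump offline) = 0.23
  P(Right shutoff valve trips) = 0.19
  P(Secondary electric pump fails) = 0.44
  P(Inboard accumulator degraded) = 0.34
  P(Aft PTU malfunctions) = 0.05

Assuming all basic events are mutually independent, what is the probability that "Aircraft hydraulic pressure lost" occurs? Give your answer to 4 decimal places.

0.0012

P(PTU path inoperative) [AND] = 0.14 × 0.38 = 0.053200
P(System B fails) [AND] = 0.23 × 0.19 × 0.44 = 0.019228
P(System A down) [OR] = 1 − (1−0.053200) × (1−0.019228) = 0.071405
P(Right circuit inoperative) [AND] = 0.34 × 0.05 = 0.017000
P(Aircraft hydraulic pressure lost) [AND] = 0.071405 × 0.017000 = 0.001214
Rounded to 4 decimal places: P(Aircraft hydraulic pressure lost) ≈ 0.0012.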